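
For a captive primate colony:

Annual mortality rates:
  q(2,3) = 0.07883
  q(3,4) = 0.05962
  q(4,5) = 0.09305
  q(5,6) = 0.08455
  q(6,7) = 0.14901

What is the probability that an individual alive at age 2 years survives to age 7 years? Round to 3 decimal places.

Chaining the interval survival probabilities: (1 − 0.07883) × (1 − 0.05962) × (1 − 0.09305) × (1 − 0.08455) × (1 − 0.14901).
= 0.92117 × 0.94038 × 0.90695 × 0.91545 × 0.85099 = 0.612048.

0.612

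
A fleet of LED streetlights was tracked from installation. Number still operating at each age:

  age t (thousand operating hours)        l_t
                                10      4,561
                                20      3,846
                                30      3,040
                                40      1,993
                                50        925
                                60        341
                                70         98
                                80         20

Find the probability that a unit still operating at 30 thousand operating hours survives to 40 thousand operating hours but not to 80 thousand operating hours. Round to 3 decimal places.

This is the probability of reaching 40 but not 80, conditional on being operational at 30: (l_40 − l_80) / l_30.
= (1,993 − 20) / 3,040 = 1,973 / 3,040 = 0.649013.

0.649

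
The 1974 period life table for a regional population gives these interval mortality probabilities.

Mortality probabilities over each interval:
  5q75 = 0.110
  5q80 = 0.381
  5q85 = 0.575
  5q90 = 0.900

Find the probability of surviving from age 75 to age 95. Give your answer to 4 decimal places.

Chaining the interval survival probabilities: (1 − 0.110) × (1 − 0.381) × (1 − 0.575) × (1 − 0.900).
= 0.890 × 0.619 × 0.425 × 0.100 = 0.023414.

0.0234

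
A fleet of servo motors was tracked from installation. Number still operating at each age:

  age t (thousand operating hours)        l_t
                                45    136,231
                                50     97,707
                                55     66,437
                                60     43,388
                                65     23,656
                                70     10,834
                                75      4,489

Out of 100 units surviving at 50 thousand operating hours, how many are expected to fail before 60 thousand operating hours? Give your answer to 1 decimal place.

The relevant probability is 1 − 43,388/97,707 = 0.555938.
Expected number = 100 × 0.555938 = 55.6.

55.6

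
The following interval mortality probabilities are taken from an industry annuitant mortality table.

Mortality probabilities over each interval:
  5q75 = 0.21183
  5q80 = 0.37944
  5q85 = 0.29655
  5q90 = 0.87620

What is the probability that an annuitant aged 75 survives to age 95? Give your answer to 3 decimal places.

0.043

Survival from 75 to 95 is the product of surviving each interval: (1 − 0.21183) × (1 − 0.37944) × (1 − 0.29655) × (1 − 0.87620).
= 0.78817 × 0.62056 × 0.70345 × 0.12380 = 0.042595.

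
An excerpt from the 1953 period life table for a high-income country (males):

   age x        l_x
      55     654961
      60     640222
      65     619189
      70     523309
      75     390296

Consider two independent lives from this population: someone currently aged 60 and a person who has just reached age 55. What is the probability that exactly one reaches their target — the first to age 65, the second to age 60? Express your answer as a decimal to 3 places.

p₁ = l_65/l_60 = 619189/640222 = 0.967147; p₂ = l_60/l_55 = 640222/654961 = 0.977496.
P(exactly one) = p₁(1−p₂) + (1−p₁)p₂ = 0.021765 + 0.032114 = 0.053878.

0.054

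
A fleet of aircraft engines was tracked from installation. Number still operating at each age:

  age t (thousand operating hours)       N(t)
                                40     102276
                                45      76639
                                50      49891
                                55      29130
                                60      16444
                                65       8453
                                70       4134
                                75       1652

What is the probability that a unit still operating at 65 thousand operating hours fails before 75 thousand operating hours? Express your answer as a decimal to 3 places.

P(fail before 75 | operational at 65) = 1 − N(75)/N(65) = 1 − 1652/8453 = (6801)/8453 = 0.804566.

0.805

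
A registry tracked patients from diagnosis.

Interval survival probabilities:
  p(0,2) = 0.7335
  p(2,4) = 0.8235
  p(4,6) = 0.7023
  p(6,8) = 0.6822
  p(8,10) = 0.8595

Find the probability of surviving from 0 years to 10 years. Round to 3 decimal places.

Chaining the interval survival probabilities: 0.7335 × 0.8235 × 0.7023 × 0.6822 × 0.8595.
= 0.248739.

0.249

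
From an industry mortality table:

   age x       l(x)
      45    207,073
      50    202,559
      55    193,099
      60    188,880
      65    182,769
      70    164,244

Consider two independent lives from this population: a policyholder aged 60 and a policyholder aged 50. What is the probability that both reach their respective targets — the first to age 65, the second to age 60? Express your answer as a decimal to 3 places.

p₁ = l(65)/l(60) = 182,769/188,880 = 0.967646; p₂ = l(60)/l(50) = 188,880/202,559 = 0.932469.
P(both) = p₁ × p₂ = 0.967646 × 0.932469 = 0.902300.

0.902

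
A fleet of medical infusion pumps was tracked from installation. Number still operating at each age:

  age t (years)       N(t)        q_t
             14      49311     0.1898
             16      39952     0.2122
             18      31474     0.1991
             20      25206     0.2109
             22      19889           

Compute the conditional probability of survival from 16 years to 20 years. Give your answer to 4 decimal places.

0.6309

The conditional survival probability is N(20)/N(16) = 25206/39952 = 0.630907.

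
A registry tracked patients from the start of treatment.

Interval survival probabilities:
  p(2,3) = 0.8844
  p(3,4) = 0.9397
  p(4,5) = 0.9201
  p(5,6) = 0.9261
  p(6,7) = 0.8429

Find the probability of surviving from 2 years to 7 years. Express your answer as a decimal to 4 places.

0.5969

The overall survival probability is 0.8844 × 0.9397 × 0.9201 × 0.9261 × 0.8429.
= 0.596907.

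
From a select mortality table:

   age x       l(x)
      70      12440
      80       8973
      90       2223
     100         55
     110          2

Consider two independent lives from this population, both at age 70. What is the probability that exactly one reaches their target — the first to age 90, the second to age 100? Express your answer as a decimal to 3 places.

0.182

p₁ = l(90)/l(70) = 2223/12440 = 0.178698; p₂ = l(100)/l(70) = 55/12440 = 0.004421.
P(exactly one) = p₁(1−p₂) + (1−p₁)p₂ = 0.177908 + 0.003631 = 0.181539.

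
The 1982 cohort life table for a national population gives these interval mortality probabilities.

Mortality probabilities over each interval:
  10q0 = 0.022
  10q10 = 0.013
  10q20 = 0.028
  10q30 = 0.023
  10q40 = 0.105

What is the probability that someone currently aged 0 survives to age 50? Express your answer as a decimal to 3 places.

The overall survival probability is (1 − 0.022) × (1 − 0.013) × (1 − 0.028) × (1 − 0.023) × (1 − 0.105).
= 0.978 × 0.987 × 0.972 × 0.977 × 0.895 = 0.820427.

0.820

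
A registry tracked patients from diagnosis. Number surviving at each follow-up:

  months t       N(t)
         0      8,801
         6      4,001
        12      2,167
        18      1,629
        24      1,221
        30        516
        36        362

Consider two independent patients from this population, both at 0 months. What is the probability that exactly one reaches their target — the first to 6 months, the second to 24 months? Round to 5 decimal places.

p₁ = N(6)/N(0) = 4,001/8,801 = 0.454607; p₂ = N(24)/N(0) = 1,221/8,801 = 0.138734.
P(exactly one) = p₁(1−p₂) + (1−p₁)p₂ = 0.391538 + 0.075665 = 0.467202.

0.46720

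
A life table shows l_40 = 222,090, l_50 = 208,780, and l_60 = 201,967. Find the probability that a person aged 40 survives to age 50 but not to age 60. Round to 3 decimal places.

This is the probability of reaching 50 but not 60, conditional on being alive at 40: (l_50 − l_60) / l_40.
= (208,780 − 201,967) / 222,090 = 6,813 / 222,090 = 0.030677.

0.031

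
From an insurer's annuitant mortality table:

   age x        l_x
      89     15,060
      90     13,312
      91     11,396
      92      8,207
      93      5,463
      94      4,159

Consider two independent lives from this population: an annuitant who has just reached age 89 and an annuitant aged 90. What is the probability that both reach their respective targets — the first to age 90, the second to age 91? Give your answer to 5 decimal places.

0.75671

p₁ = l_90/l_89 = 13,312/15,060 = 0.883931; p₂ = l_91/l_90 = 11,396/13,312 = 0.856070.
P(both) = p₁ × p₂ = 0.883931 × 0.856070 = 0.756707.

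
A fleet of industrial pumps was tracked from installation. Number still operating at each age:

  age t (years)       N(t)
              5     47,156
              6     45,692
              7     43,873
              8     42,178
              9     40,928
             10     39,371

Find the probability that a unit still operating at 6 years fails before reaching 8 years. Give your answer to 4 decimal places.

0.0769

P(fail before 8 | operational at 6) = 1 − N(8)/N(6) = 1 − 42,178/45,692 = (3,514)/45,692 = 0.076906.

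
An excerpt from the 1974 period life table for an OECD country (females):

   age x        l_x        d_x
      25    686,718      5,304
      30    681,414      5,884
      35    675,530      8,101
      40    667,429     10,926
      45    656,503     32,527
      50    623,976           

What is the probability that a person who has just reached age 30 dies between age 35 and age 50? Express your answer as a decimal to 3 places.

0.076

This is the probability of reaching 35 but not 50, conditional on being alive at 30: (l_35 − l_50) / l_30.
= (675,530 − 623,976) / 681,414 = 51,554 / 681,414 = 0.075657.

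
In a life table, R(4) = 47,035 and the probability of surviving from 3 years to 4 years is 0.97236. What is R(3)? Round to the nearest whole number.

48372

R(3) = R(4) / p = 47,035 / 0.97236 = 48372.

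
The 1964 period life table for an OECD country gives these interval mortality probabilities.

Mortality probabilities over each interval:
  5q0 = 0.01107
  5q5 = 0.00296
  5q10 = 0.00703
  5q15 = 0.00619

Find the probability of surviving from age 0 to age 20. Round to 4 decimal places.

Survival from 0 to 20 is the product of surviving each interval: (1 − 0.01107) × (1 − 0.00296) × (1 − 0.00703) × (1 − 0.00619).
= 0.98893 × 0.99704 × 0.99297 × 0.99381 = 0.973011.

0.9730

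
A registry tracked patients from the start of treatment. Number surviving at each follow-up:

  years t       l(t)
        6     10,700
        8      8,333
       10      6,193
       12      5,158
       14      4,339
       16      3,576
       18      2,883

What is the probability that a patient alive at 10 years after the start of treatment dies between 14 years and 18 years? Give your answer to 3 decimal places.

This is the probability of reaching 14 but not 18, conditional on being alive at 10: (l(14) − l(18)) / l(10).
= (4,339 − 2,883) / 6,193 = 1,456 / 6,193 = 0.235104.

0.235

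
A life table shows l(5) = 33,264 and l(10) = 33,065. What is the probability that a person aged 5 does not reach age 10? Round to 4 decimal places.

P(die before 10 | alive at 5) = 1 − l(10)/l(5) = 1 − 33,065/33,264 = (199)/33,264 = 0.005982.

0.0060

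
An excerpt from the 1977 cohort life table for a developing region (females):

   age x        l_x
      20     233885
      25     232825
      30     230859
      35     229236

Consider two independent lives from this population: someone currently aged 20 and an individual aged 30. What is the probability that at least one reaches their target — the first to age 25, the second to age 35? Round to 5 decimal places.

p₁ = l_25/l_20 = 232825/233885 = 0.995468; p₂ = l_35/l_30 = 229236/230859 = 0.992970.
P(at least one) = 1 − (1−p₁)(1−p₂) = 1 − 0.004532 × 0.007030 = 0.999968.

0.99997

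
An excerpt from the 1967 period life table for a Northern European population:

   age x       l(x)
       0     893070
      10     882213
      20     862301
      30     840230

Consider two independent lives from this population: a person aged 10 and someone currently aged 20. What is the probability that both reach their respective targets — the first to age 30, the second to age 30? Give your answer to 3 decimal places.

0.928

p₁ = l(30)/l(10) = 840230/882213 = 0.952412; p₂ = l(30)/l(20) = 840230/862301 = 0.974405.
P(both) = p₁ × p₂ = 0.952412 × 0.974405 = 0.928035.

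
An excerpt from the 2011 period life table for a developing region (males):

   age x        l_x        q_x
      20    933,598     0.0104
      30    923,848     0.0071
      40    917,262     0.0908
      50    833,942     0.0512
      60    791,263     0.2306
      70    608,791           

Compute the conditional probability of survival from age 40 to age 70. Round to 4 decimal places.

We want 30p40 = l_70/l_40.
The conditional survival probability is l_70/l_40 = 608,791/917,262 = 0.663705.

0.6637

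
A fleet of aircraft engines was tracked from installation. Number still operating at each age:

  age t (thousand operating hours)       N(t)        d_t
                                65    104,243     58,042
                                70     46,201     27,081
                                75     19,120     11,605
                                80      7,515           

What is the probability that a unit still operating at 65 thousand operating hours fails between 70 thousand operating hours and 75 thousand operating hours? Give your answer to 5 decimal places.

0.25979

This is the probability of reaching 70 but not 75, conditional on being operational at 65: (N(70) − N(75)) / N(65).
= (46,201 − 19,120) / 104,243 = 27,081 / 104,243 = 0.259787.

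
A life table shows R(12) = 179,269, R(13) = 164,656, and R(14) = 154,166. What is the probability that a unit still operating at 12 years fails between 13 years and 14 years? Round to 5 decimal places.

This is the probability of reaching 13 but not 14, conditional on being operational at 12: (R(13) − R(14)) / R(12).
= (164,656 − 154,166) / 179,269 = 10,490 / 179,269 = 0.058515.

0.05852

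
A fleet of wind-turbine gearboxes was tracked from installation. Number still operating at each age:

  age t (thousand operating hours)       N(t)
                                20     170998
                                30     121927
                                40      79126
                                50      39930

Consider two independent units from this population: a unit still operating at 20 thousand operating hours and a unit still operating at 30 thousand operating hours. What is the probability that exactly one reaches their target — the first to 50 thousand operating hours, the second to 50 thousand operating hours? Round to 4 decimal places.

0.4081

p₁ = N(50)/N(20) = 39930/170998 = 0.233512; p₂ = N(50)/N(30) = 39930/121927 = 0.327491.
P(exactly one) = p₁(1−p₂) + (1−p₁)p₂ = 0.157039 + 0.251018 = 0.408057.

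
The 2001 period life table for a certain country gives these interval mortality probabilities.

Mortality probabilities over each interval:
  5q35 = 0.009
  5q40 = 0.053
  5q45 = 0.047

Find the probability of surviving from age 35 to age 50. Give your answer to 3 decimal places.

15p35 = (1 − 0.009) × (1 − 0.053) × (1 − 0.047).
= 0.991 × 0.947 × 0.953 = 0.894369.

0.894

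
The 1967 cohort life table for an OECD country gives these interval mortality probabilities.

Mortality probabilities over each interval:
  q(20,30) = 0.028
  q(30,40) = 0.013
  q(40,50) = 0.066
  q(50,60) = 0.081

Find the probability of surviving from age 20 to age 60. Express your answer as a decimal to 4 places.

The overall survival probability is (1 − 0.028) × (1 − 0.013) × (1 − 0.066) × (1 − 0.081).
= 0.972 × 0.987 × 0.934 × 0.919 = 0.823466.

0.8235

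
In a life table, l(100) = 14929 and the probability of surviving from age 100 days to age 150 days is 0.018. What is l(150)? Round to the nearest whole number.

269

l(150) = l(100) × p = 14929 × 0.018 = 269.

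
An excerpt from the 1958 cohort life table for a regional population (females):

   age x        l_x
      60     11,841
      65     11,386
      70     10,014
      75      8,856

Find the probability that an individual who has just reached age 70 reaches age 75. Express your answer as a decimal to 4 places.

0.8844

The conditional survival probability is l_75/l_70 = 8,856/10,014 = 0.884362.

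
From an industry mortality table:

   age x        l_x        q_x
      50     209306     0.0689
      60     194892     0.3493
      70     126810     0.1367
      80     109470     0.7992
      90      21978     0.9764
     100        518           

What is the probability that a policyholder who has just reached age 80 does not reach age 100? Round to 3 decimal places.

P(die before 100 | alive at 80) = 1 − l_100/l_80 = 1 − 518/109470 = (108952)/109470 = 0.995268.

0.995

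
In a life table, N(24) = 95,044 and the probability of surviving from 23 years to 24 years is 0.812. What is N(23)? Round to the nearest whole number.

117049

N(23) = N(24) / p = 95,044 / 0.812 = 117049.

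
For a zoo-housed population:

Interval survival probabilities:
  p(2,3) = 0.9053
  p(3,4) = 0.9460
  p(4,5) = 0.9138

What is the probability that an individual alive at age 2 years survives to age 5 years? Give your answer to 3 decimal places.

The overall survival probability is 0.9053 × 0.9460 × 0.9138.
= 0.782591.

0.783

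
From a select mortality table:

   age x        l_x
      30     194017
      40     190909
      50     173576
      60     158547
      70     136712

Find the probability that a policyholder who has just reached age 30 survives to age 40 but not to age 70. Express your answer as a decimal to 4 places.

0.2793

We want 10|30q30 = (l_40 − l_70)/l_30.
This is the probability of reaching 40 but not 70, conditional on being alive at 30: (l_40 − l_70) / l_30.
= (190909 − 136712) / 194017 = 54197 / 194017 = 0.279342.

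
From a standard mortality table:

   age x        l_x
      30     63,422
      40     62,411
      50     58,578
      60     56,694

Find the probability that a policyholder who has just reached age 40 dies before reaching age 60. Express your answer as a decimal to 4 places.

0.0916

P(die before 60 | alive at 40) = 1 − l_60/l_40 = 1 − 56,694/62,411 = (5,717)/62,411 = 0.091602.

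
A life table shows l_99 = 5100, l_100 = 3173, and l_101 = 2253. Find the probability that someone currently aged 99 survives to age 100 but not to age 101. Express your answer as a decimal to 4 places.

0.1804

We want 1|1q99 = (l_100 − l_101)/l_99.
This is the probability of reaching 100 but not 101, conditional on being alive at 99: (l_100 − l_101) / l_99.
= (3173 − 2253) / 5100 = 920 / 5100 = 0.180392.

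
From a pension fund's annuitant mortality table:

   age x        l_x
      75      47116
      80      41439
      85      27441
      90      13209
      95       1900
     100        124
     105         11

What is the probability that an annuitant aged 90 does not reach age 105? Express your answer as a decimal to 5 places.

0.99917

P(die before 105 | alive at 90) = 1 − l_105/l_90 = 1 − 11/13209 = (13198)/13209 = 0.999167.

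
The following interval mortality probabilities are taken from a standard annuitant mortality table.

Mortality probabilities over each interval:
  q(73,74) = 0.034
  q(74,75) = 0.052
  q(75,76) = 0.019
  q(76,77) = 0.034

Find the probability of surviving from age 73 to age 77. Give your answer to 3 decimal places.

The overall survival probability is (1 − 0.034) × (1 − 0.052) × (1 − 0.019) × (1 − 0.034).
= 0.966 × 0.948 × 0.981 × 0.966 = 0.867824.

0.868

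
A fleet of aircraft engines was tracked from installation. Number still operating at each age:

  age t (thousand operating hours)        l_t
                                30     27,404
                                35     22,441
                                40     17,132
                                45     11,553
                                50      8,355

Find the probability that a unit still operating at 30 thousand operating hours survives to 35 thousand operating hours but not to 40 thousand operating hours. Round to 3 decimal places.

0.194

This is the probability of reaching 35 but not 40, conditional on being operational at 30: (l_35 − l_40) / l_30.
= (22,441 − 17,132) / 27,404 = 5,309 / 27,404 = 0.193731.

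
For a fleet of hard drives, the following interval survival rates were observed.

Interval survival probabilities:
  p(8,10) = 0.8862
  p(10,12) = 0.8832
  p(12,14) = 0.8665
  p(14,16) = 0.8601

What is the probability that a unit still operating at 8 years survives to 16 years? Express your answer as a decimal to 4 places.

0.5833

The overall survival probability is 0.8862 × 0.8832 × 0.8665 × 0.8601.
= 0.583322.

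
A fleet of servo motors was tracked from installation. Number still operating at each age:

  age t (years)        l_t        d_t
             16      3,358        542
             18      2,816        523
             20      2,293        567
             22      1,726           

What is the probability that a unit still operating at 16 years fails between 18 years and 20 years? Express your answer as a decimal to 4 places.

0.1557

This is the probability of reaching 18 but not 20, conditional on being operational at 16: (l_18 − l_20) / l_16.
= (2,816 − 2,293) / 3,358 = 523 / 3,358 = 0.155747.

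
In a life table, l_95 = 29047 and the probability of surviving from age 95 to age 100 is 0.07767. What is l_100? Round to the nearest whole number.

2256

l_100 = l_95 × p = 29047 × 0.07767 = 2256.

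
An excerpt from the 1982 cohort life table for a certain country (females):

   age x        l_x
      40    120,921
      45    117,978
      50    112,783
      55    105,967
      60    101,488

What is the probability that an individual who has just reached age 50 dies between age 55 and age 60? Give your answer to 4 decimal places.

0.0397

We want 5|5q50 = (l_55 − l_60)/l_50.
This is the probability of reaching 55 but not 60, conditional on being alive at 50: (l_55 − l_60) / l_50.
= (105,967 − 101,488) / 112,783 = 4,479 / 112,783 = 0.039713.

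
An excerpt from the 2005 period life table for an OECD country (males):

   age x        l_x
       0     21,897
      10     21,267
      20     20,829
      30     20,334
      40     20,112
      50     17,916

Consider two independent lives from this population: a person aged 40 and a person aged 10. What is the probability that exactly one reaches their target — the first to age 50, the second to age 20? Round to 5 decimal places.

p₁ = l_50/l_40 = 17,916/20,112 = 0.890811; p₂ = l_20/l_10 = 20,829/21,267 = 0.979405.
P(exactly one) = p₁(1−p₂) + (1−p₁)p₂ = 0.018346 + 0.106940 = 0.125287.

0.12529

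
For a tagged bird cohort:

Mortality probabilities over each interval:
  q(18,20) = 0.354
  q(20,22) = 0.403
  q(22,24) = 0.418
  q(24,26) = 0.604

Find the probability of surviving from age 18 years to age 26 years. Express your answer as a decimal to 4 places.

0.0889

Survival from 18 to 26 is the product of surviving each interval: (1 − 0.354) × (1 − 0.403) × (1 − 0.418) × (1 − 0.604).
= 0.646 × 0.597 × 0.582 × 0.396 = 0.088884.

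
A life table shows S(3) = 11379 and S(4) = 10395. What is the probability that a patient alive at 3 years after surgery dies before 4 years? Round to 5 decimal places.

0.08648

P(die before 4 | alive at 3) = 1 − S(4)/S(3) = 1 − 10395/11379 = (984)/11379 = 0.086475.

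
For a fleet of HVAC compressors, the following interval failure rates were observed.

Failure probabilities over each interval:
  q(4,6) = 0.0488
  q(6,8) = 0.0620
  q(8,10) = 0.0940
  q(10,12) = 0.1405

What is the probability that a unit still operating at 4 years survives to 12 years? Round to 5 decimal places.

Survival from 4 to 12 is the product of surviving each interval: (1 − 0.0488) × (1 − 0.0620) × (1 − 0.0940) × (1 − 0.1405).
= 0.9512 × 0.9380 × 0.9060 × 0.8595 = 0.694782.

0.69478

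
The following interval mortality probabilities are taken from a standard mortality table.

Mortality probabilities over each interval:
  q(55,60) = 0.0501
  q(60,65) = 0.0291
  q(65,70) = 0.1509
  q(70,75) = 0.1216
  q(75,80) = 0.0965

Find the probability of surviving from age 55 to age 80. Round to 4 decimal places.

P(survive 55→80) = (1 − 0.0501) × (1 − 0.0291) × (1 − 0.1509) × (1 − 0.1216) × (1 − 0.0965).
= 0.9499 × 0.9709 × 0.8491 × 0.8784 × 0.9035 = 0.621487.

0.6215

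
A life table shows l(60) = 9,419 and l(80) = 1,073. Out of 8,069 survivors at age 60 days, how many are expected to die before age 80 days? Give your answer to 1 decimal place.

The relevant probability is 1 − 1,073/9,419 = 0.886081.
Expected number = 8,069 × 0.886081 = 7149.8.

7149.8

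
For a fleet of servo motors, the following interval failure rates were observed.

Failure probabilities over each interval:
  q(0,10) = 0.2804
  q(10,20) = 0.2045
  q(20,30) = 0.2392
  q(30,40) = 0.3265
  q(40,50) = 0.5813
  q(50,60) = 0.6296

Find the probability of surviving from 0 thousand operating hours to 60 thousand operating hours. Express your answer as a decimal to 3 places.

The overall survival probability is (1 − 0.2804) × (1 − 0.2045) × (1 − 0.2392) × (1 − 0.3265) × (1 − 0.5813) × (1 − 0.6296).
= 0.7196 × 0.7955 × 0.7608 × 0.6735 × 0.4187 × 0.3704 = 0.045490.

0.045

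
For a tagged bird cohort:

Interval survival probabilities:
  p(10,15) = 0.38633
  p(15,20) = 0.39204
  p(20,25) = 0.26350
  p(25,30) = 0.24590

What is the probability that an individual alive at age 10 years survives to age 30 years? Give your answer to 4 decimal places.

0.0098

Chaining the interval survival probabilities: 0.38633 × 0.39204 × 0.26350 × 0.24590.
= 0.009814.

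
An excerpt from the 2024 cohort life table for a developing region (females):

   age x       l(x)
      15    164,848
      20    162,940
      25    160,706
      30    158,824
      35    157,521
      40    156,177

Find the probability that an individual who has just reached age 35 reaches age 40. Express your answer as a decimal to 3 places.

0.991

The conditional survival probability is l(40)/l(35) = 156,177/157,521 = 0.991468.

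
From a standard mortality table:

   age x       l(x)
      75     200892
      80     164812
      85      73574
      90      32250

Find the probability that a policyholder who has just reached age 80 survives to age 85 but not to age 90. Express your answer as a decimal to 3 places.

This is the probability of reaching 85 but not 90, conditional on being alive at 80: (l(85) − l(90)) / l(80).
= (73574 − 32250) / 164812 = 41324 / 164812 = 0.250734.

0.251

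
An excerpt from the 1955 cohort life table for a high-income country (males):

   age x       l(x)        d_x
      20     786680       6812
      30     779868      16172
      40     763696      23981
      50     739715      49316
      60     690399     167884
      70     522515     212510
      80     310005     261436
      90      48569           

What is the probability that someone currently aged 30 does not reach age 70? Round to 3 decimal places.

P(die before 70 | alive at 30) = 1 − l(70)/l(30) = 1 − 522515/779868 = (257353)/779868 = 0.329996.

0.330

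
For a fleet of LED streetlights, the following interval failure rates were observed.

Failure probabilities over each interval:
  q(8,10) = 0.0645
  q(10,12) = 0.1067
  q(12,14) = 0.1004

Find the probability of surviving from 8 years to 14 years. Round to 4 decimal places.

0.7518

P(survive 8→14) = (1 − 0.0645) × (1 − 0.1067) × (1 − 0.1004).
= 0.9355 × 0.8933 × 0.8996 = 0.751780.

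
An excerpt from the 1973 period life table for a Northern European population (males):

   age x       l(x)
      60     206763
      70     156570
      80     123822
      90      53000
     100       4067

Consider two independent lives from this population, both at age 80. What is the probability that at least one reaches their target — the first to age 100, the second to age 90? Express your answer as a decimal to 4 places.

p₁ = l(100)/l(80) = 4067/123822 = 0.032846; p₂ = l(90)/l(80) = 53000/123822 = 0.428034.
P(at least one) = 1 − (1−p₁)(1−p₂) = 1 − 0.967154 × 0.571966 = 0.446821.

0.4468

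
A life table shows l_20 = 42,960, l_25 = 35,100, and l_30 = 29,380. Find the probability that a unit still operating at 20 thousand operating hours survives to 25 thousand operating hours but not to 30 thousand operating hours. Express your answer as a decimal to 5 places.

This is the probability of reaching 25 but not 30, conditional on being operational at 20: (l_25 − l_30) / l_20.
= (35,100 − 29,380) / 42,960 = 5,720 / 42,960 = 0.133147.

0.13315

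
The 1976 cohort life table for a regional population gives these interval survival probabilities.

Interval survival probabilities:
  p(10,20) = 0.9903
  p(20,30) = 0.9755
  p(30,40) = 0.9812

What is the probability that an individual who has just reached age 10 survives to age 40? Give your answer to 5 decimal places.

0.94788

P(survive 10→40) = 0.9903 × 0.9755 × 0.9812.
= 0.947876.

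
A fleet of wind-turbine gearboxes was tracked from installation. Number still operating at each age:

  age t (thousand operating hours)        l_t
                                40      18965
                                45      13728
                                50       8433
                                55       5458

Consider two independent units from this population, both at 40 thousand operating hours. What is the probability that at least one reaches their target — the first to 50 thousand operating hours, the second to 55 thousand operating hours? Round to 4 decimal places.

0.6045

p₁ = l_50/l_40 = 8433/18965 = 0.444661; p₂ = l_55/l_40 = 5458/18965 = 0.287793.
P(at least one) = 1 − (1−p₁)(1−p₂) = 1 − 0.555339 × 0.712207 = 0.604484.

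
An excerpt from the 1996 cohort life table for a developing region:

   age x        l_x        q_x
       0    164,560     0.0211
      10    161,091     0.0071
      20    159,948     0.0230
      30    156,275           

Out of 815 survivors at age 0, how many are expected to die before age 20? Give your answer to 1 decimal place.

22.8

The relevant probability is 1 − 159,948/164,560 = 0.028026.
Expected number = 815 × 0.028026 = 22.8.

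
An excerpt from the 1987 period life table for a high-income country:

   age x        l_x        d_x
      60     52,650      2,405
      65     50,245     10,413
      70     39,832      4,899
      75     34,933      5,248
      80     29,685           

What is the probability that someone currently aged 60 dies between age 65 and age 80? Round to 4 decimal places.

We want 5|15q60 = (l_65 − l_80)/l_60.
This is the probability of reaching 65 but not 80, conditional on being alive at 60: (l_65 − l_80) / l_60.
= (50,245 − 29,685) / 52,650 = 20,560 / 52,650 = 0.390503.

0.3905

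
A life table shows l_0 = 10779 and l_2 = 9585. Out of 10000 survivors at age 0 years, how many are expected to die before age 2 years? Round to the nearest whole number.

1108

The relevant probability is 1 − 9585/10779 = 0.110771.
Expected number = 10000 × 0.110771 = 1108.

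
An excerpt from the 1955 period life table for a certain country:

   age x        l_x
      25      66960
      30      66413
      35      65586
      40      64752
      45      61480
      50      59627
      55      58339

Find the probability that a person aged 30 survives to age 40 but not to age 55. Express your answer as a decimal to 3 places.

0.097

This is the probability of reaching 40 but not 55, conditional on being alive at 30: (l_40 − l_55) / l_30.
= (64752 − 58339) / 66413 = 6413 / 66413 = 0.096562.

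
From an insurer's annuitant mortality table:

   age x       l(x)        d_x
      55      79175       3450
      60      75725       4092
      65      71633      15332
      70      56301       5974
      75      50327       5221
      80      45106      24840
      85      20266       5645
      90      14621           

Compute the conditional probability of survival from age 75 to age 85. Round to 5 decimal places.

The conditional survival probability is l(85)/l(75) = 20266/50327 = 0.402686.

0.40269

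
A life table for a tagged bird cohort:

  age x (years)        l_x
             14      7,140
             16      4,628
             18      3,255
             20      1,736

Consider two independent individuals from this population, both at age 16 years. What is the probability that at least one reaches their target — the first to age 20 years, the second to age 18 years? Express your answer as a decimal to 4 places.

0.8146

p₁ = l_20/l_16 = 1,736/4,628 = 0.375108; p₂ = l_18/l_16 = 3,255/4,628 = 0.703328.
P(at least one) = 1 − (1−p₁)(1−p₂) = 1 − 0.624892 × 0.296672 = 0.814612.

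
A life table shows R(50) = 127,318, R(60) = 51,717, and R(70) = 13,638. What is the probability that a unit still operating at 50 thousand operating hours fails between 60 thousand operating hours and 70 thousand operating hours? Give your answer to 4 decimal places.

This is the probability of reaching 60 but not 70, conditional on being operational at 50: (R(60) − R(70)) / R(50).
= (51,717 − 13,638) / 127,318 = 38,079 / 127,318 = 0.299086.

0.2991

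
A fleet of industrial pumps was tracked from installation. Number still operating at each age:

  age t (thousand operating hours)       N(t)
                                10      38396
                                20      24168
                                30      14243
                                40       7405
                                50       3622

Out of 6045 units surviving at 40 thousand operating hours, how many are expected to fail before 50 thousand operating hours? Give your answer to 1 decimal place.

3088.2

The relevant probability is 1 − 3622/7405 = 0.510871.
Expected number = 6045 × 0.510871 = 3088.2.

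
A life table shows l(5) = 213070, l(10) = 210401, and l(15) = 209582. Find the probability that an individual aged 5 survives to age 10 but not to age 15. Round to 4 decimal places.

0.0038

This is the probability of reaching 10 but not 15, conditional on being alive at 5: (l(10) − l(15)) / l(5).
= (210401 − 209582) / 213070 = 819 / 213070 = 0.003844.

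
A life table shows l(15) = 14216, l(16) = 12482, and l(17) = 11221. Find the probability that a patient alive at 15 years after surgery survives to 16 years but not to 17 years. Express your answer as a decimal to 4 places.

0.0887

This is the probability of reaching 16 but not 17, conditional on being alive at 15: (l(16) − l(17)) / l(15).
= (12482 − 11221) / 14216 = 1261 / 14216 = 0.088703.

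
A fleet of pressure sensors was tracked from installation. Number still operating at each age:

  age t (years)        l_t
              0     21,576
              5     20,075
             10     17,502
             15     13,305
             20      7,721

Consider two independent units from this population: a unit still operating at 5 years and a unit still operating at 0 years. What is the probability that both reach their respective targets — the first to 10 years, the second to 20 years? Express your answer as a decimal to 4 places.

0.3120

p₁ = l_10/l_5 = 17,502/20,075 = 0.871831; p₂ = l_20/l_0 = 7,721/21,576 = 0.357851.
P(both) = p₁ × p₂ = 0.871831 × 0.357851 = 0.311986.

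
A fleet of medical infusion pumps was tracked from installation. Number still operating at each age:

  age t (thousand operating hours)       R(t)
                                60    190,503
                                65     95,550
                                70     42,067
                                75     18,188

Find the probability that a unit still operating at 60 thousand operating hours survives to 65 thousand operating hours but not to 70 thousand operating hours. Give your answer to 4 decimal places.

0.2807

This is the probability of reaching 65 but not 70, conditional on being operational at 60: (R(65) − R(70)) / R(60).
= (95,550 − 42,067) / 190,503 = 53,483 / 190,503 = 0.280746.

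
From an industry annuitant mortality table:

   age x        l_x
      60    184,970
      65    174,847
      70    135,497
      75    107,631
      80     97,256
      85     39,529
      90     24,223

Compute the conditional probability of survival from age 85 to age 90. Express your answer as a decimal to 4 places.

We want 5p85 = l_90/l_85.
The conditional survival probability is l_90/l_85 = 24,223/39,529 = 0.612791.

0.6128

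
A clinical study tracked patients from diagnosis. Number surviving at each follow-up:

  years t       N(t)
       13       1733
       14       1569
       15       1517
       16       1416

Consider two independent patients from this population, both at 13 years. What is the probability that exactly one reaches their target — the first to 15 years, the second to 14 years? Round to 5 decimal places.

p₁ = N(15)/N(13) = 1517/1733 = 0.875361; p₂ = N(14)/N(13) = 1569/1733 = 0.905366.
P(exactly one) = p₁(1−p₂) + (1−p₁)p₂ = 0.082839 + 0.112844 = 0.195683.

0.19568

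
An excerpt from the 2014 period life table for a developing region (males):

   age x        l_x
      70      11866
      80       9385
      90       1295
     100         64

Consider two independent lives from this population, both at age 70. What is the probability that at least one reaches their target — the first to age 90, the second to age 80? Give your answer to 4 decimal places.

0.8137

p₁ = l_90/l_70 = 1295/11866 = 0.109135; p₂ = l_80/l_70 = 9385/11866 = 0.790915.
P(at least one) = 1 − (1−p₁)(1−p₂) = 1 − 0.890865 × 0.209085 = 0.813733.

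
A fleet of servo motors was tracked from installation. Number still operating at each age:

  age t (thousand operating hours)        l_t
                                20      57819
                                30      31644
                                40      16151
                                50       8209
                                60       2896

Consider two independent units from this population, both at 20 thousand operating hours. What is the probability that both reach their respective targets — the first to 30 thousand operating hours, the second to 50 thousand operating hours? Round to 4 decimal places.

0.0777

p₁ = l_30/l_20 = 31644/57819 = 0.547294; p₂ = l_50/l_20 = 8209/57819 = 0.141978.
P(both) = p₁ × p₂ = 0.547294 × 0.141978 = 0.077704.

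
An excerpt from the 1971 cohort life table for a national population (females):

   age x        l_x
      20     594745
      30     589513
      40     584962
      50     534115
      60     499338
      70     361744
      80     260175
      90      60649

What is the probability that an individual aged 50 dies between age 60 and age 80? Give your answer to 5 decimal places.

0.44777

This is the probability of reaching 60 but not 80, conditional on being alive at 50: (l_60 − l_80) / l_50.
= (499338 − 260175) / 534115 = 239163 / 534115 = 0.447774.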